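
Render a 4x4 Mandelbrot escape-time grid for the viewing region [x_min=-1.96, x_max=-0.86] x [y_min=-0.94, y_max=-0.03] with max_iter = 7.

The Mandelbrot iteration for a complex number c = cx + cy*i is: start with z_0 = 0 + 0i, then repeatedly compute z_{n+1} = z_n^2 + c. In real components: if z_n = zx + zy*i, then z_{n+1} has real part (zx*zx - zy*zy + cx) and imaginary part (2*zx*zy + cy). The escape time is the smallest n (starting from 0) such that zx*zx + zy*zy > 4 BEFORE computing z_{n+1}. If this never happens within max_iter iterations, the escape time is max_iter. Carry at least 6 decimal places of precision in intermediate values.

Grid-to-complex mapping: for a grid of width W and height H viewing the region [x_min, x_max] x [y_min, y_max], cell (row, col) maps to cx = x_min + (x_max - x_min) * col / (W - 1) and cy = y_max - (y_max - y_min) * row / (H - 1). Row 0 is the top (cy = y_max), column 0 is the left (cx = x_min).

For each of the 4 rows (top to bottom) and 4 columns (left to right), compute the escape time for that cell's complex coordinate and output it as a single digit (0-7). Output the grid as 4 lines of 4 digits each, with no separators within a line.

Answer: 5777
2477
1335
1233

Derivation:
(row=0, col=0): c = -1.9600 + -0.0300i → escape time 5
(row=0, col=1): c = -1.5933 + -0.0300i → escape time 7
(row=0, col=2): c = -1.2267 + -0.0300i → escape time 7
(row=0, col=3): c = -0.8600 + -0.0300i → escape time 7
(row=1, col=0): c = -1.9600 + -0.3333i → escape time 2
(row=1, col=1): c = -1.5933 + -0.3333i → escape time 4
(row=1, col=2): c = -1.2267 + -0.3333i → escape time 7
(row=1, col=3): c = -0.8600 + -0.3333i → escape time 7
(row=2, col=0): c = -1.9600 + -0.6367i → escape time 1
(row=2, col=1): c = -1.5933 + -0.6367i → escape time 3
(row=2, col=2): c = -1.2267 + -0.6367i → escape time 3
(row=2, col=3): c = -0.8600 + -0.6367i → escape time 5
(row=3, col=0): c = -1.9600 + -0.9400i → escape time 1
(row=3, col=1): c = -1.5933 + -0.9400i → escape time 2
(row=3, col=2): c = -1.2267 + -0.9400i → escape time 3
(row=3, col=3): c = -0.8600 + -0.9400i → escape time 3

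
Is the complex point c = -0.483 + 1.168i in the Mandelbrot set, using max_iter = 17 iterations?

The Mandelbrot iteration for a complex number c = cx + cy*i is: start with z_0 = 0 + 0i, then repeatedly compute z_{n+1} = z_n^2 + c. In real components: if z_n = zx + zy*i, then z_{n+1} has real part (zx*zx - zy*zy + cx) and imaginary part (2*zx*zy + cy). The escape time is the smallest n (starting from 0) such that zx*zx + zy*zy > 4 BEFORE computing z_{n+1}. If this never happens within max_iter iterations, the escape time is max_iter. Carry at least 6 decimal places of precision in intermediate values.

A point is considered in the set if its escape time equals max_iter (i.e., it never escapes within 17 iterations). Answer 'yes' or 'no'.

z_0 = 0 + 0i, c = -0.4830 + 1.1680i
Iter 1: z = -0.4830 + 1.1680i, |z|^2 = 1.5975
Iter 2: z = -1.6139 + 0.0397i, |z|^2 = 2.6064
Iter 3: z = 2.1202 + 1.0398i, |z|^2 = 5.5765
Escaped at iteration 3

Answer: no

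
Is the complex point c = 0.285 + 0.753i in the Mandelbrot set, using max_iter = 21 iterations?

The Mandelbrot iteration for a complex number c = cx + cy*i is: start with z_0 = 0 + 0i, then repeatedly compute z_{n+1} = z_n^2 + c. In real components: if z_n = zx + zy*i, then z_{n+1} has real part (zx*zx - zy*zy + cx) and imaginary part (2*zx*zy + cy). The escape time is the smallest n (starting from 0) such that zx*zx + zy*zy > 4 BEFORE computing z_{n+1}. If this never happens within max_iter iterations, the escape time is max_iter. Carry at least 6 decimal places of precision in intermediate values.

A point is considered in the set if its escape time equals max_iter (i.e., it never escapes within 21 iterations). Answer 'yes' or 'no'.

z_0 = 0 + 0i, c = 0.2850 + 0.7530i
Iter 1: z = 0.2850 + 0.7530i, |z|^2 = 0.6482
Iter 2: z = -0.2008 + 1.1822i, |z|^2 = 1.4379
Iter 3: z = -1.0723 + 0.2783i, |z|^2 = 1.2273
Iter 4: z = 1.3574 + 0.1562i, |z|^2 = 1.8670
Iter 5: z = 2.1032 + 1.1772i, |z|^2 = 5.8089
Escaped at iteration 5

Answer: no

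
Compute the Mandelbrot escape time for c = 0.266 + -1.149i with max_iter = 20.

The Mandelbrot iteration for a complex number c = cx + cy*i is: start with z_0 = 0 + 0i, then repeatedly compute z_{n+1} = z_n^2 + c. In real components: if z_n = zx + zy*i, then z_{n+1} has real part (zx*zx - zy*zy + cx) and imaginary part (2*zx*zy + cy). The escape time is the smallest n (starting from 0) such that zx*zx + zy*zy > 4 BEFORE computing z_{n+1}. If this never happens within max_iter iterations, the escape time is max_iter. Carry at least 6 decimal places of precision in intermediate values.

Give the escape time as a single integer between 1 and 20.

z_0 = 0 + 0i, c = 0.2660 + -1.1490i
Iter 1: z = 0.2660 + -1.1490i, |z|^2 = 1.3910
Iter 2: z = -0.9834 + -1.7603i, |z|^2 = 4.0657
Escaped at iteration 2

Answer: 2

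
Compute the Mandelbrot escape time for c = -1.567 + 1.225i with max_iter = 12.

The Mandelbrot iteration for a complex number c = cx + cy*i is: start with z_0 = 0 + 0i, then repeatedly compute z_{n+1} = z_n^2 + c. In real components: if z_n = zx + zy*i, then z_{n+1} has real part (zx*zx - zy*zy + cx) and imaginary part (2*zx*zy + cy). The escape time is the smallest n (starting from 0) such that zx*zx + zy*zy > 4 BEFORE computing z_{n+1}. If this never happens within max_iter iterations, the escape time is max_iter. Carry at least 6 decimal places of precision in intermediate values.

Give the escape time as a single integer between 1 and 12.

z_0 = 0 + 0i, c = -1.5670 + 1.2250i
Iter 1: z = -1.5670 + 1.2250i, |z|^2 = 3.9561
Iter 2: z = -0.6121 + -2.6141i, |z|^2 = 7.2085
Escaped at iteration 2

Answer: 2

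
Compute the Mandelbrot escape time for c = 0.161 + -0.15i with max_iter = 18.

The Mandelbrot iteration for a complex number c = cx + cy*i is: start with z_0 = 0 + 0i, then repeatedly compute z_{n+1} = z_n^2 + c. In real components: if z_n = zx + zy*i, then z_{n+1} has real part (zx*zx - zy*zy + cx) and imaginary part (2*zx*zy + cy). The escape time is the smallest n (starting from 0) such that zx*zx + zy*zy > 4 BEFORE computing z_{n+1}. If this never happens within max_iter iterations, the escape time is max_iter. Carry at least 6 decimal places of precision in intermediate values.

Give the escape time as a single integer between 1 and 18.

Answer: 18

Derivation:
z_0 = 0 + 0i, c = 0.1610 + -0.1500i
Iter 1: z = 0.1610 + -0.1500i, |z|^2 = 0.0484
Iter 2: z = 0.1644 + -0.1983i, |z|^2 = 0.0664
Iter 3: z = 0.1487 + -0.2152i, |z|^2 = 0.0684
Iter 4: z = 0.1368 + -0.2140i, |z|^2 = 0.0645
Iter 5: z = 0.1339 + -0.2086i, |z|^2 = 0.0614
Iter 6: z = 0.1354 + -0.2059i, |z|^2 = 0.0607
Iter 7: z = 0.1370 + -0.2058i, |z|^2 = 0.0611
Iter 8: z = 0.1374 + -0.2064i, |z|^2 = 0.0615
Iter 9: z = 0.1373 + -0.2067i, |z|^2 = 0.0616
Iter 10: z = 0.1371 + -0.2068i, |z|^2 = 0.0616
Iter 11: z = 0.1371 + -0.2067i, |z|^2 = 0.0615
Iter 12: z = 0.1371 + -0.2067i, |z|^2 = 0.0615
Iter 13: z = 0.1371 + -0.2066i, |z|^2 = 0.0615
Iter 14: z = 0.1371 + -0.2067i, |z|^2 = 0.0615
Iter 15: z = 0.1371 + -0.2067i, |z|^2 = 0.0615
Iter 16: z = 0.1371 + -0.2067i, |z|^2 = 0.0615
Iter 17: z = 0.1371 + -0.2067i, |z|^2 = 0.0615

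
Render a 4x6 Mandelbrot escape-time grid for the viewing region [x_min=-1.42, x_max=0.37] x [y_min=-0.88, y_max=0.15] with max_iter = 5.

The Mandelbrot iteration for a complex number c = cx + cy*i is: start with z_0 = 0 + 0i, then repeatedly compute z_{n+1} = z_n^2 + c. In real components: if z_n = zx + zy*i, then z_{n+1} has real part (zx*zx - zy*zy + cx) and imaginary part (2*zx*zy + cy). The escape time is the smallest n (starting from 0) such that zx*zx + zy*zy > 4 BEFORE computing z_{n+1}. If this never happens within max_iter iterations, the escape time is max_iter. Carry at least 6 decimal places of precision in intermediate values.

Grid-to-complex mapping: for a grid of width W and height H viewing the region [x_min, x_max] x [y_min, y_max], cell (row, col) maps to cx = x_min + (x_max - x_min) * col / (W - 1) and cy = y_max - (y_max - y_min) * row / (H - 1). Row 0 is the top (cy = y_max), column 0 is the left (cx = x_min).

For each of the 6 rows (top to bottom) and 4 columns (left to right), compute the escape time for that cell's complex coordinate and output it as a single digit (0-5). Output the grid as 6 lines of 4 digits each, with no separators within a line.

(row=0, col=0): c = -1.4200 + 0.1500i → escape time 5
(row=0, col=1): c = -0.8233 + 0.1500i → escape time 5
(row=0, col=2): c = -0.2267 + 0.1500i → escape time 5
(row=0, col=3): c = 0.3700 + 0.1500i → escape time 5
(row=1, col=0): c = -1.4200 + -0.0560i → escape time 5
(row=1, col=1): c = -0.8233 + -0.0560i → escape time 5
(row=1, col=2): c = -0.2267 + -0.0560i → escape time 5
(row=1, col=3): c = 0.3700 + -0.0560i → escape time 5
(row=2, col=0): c = -1.4200 + -0.2620i → escape time 5
(row=2, col=1): c = -0.8233 + -0.2620i → escape time 5
(row=2, col=2): c = -0.2267 + -0.2620i → escape time 5
(row=2, col=3): c = 0.3700 + -0.2620i → escape time 5
(row=3, col=0): c = -1.4200 + -0.4680i → escape time 3
(row=3, col=1): c = -0.8233 + -0.4680i → escape time 5
(row=3, col=2): c = -0.2267 + -0.4680i → escape time 5
(row=3, col=3): c = 0.3700 + -0.4680i → escape time 5
(row=4, col=0): c = -1.4200 + -0.6740i → escape time 3
(row=4, col=1): c = -0.8233 + -0.6740i → escape time 4
(row=4, col=2): c = -0.2267 + -0.6740i → escape time 5
(row=4, col=3): c = 0.3700 + -0.6740i → escape time 5
(row=5, col=0): c = -1.4200 + -0.8800i → escape time 3
(row=5, col=1): c = -0.8233 + -0.8800i → escape time 4
(row=5, col=2): c = -0.2267 + -0.8800i → escape time 5
(row=5, col=3): c = 0.3700 + -0.8800i → escape time 4

Answer: 5555
5555
5555
3555
3455
3454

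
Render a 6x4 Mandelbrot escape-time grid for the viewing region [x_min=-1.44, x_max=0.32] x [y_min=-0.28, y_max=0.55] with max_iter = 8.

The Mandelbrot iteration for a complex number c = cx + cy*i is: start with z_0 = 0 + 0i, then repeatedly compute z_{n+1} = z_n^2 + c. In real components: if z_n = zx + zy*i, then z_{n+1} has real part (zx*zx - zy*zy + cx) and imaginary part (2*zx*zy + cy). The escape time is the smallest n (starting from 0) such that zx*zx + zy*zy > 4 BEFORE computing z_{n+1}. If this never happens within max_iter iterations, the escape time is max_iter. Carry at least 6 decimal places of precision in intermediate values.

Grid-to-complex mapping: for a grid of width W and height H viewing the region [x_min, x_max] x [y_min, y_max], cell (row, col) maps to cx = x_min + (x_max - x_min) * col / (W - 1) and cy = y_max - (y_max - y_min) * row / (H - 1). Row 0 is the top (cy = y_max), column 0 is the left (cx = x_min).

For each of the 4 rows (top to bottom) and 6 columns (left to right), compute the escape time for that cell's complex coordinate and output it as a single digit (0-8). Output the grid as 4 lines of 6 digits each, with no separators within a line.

(row=0, col=0): c = -1.4400 + 0.5500i → escape time 3
(row=0, col=1): c = -1.0880 + 0.5500i → escape time 5
(row=0, col=2): c = -0.7360 + 0.5500i → escape time 6
(row=0, col=3): c = -0.3840 + 0.5500i → escape time 8
(row=0, col=4): c = -0.0320 + 0.5500i → escape time 8
(row=0, col=5): c = 0.3200 + 0.5500i → escape time 8
(row=1, col=0): c = -1.4400 + 0.2733i → escape time 5
(row=1, col=1): c = -1.0880 + 0.2733i → escape time 8
(row=1, col=2): c = -0.7360 + 0.2733i → escape time 8
(row=1, col=3): c = -0.3840 + 0.2733i → escape time 8
(row=1, col=4): c = -0.0320 + 0.2733i → escape time 8
(row=1, col=5): c = 0.3200 + 0.2733i → escape time 8
(row=2, col=0): c = -1.4400 + -0.0033i → escape time 8
(row=2, col=1): c = -1.0880 + -0.0033i → escape time 8
(row=2, col=2): c = -0.7360 + -0.0033i → escape time 8
(row=2, col=3): c = -0.3840 + -0.0033i → escape time 8
(row=2, col=4): c = -0.0320 + -0.0033i → escape time 8
(row=2, col=5): c = 0.3200 + -0.0033i → escape time 8
(row=3, col=0): c = -1.4400 + -0.2800i → escape time 5
(row=3, col=1): c = -1.0880 + -0.2800i → escape time 8
(row=3, col=2): c = -0.7360 + -0.2800i → escape time 8
(row=3, col=3): c = -0.3840 + -0.2800i → escape time 8
(row=3, col=4): c = -0.0320 + -0.2800i → escape time 8
(row=3, col=5): c = 0.3200 + -0.2800i → escape time 8

Answer: 356888
588888
888888
588888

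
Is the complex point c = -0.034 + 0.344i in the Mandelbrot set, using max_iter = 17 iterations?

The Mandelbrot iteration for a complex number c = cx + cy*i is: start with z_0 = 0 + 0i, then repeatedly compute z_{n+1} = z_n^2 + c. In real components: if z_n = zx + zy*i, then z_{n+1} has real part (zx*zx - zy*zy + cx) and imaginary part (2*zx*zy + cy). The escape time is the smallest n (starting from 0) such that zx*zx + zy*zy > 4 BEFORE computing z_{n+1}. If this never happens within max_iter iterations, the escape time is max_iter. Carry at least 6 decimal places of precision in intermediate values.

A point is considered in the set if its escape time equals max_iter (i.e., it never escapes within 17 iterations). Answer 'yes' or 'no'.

z_0 = 0 + 0i, c = -0.0340 + 0.3440i
Iter 1: z = -0.0340 + 0.3440i, |z|^2 = 0.1195
Iter 2: z = -0.1512 + 0.3206i, |z|^2 = 0.1256
Iter 3: z = -0.1139 + 0.2471i, |z|^2 = 0.0740
Iter 4: z = -0.0821 + 0.2877i, |z|^2 = 0.0895
Iter 5: z = -0.1100 + 0.2968i, |z|^2 = 0.1002
Iter 6: z = -0.1100 + 0.2787i, |z|^2 = 0.0898
Iter 7: z = -0.0996 + 0.2827i, |z|^2 = 0.0898
Iter 8: z = -0.1040 + 0.2877i, |z|^2 = 0.0936
Iter 9: z = -0.1060 + 0.2842i, |z|^2 = 0.0920
Iter 10: z = -0.1035 + 0.2838i, |z|^2 = 0.0912
Iter 11: z = -0.1038 + 0.2852i, |z|^2 = 0.0921
Iter 12: z = -0.1046 + 0.2848i, |z|^2 = 0.0920
Iter 13: z = -0.1042 + 0.2844i, |z|^2 = 0.0918
Iter 14: z = -0.1041 + 0.2847i, |z|^2 = 0.0919
Iter 15: z = -0.1043 + 0.2847i, |z|^2 = 0.0919
Iter 16: z = -0.1042 + 0.2846i, |z|^2 = 0.0919
Did not escape in 17 iterations → in set

Answer: yes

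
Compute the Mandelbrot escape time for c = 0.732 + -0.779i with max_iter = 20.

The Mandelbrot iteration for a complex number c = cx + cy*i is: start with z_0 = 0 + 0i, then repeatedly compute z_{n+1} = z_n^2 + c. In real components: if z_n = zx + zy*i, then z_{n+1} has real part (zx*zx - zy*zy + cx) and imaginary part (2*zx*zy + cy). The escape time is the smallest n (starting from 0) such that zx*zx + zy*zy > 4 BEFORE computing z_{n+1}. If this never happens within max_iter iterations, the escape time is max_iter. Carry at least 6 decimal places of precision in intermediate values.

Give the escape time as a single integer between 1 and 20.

z_0 = 0 + 0i, c = 0.7320 + -0.7790i
Iter 1: z = 0.7320 + -0.7790i, |z|^2 = 1.1427
Iter 2: z = 0.6610 + -1.9195i, |z|^2 = 4.1212
Escaped at iteration 2

Answer: 2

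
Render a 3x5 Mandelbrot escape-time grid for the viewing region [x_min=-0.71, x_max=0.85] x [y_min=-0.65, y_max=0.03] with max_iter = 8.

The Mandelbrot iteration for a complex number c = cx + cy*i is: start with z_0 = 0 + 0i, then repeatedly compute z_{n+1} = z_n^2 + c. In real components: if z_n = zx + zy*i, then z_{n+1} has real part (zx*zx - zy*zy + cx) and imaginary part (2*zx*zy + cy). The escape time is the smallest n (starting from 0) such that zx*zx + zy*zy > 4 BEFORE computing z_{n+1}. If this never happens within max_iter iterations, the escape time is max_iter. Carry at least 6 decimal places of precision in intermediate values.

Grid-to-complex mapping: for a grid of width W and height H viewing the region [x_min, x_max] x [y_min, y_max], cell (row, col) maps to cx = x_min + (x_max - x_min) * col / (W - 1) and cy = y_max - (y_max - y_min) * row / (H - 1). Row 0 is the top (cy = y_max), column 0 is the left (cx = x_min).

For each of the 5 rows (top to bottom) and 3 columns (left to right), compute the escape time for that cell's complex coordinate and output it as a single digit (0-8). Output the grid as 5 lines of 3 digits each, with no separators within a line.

(row=0, col=0): c = -0.7100 + 0.0300i → escape time 8
(row=0, col=1): c = 0.0700 + 0.0300i → escape time 8
(row=0, col=2): c = 0.8500 + 0.0300i → escape time 3
(row=1, col=0): c = -0.7100 + -0.1400i → escape time 8
(row=1, col=1): c = 0.0700 + -0.1400i → escape time 8
(row=1, col=2): c = 0.8500 + -0.1400i → escape time 3
(row=2, col=0): c = -0.7100 + -0.3100i → escape time 8
(row=2, col=1): c = 0.0700 + -0.3100i → escape time 8
(row=2, col=2): c = 0.8500 + -0.3100i → escape time 3
(row=3, col=0): c = -0.7100 + -0.4800i → escape time 8
(row=3, col=1): c = 0.0700 + -0.4800i → escape time 8
(row=3, col=2): c = 0.8500 + -0.4800i → escape time 3
(row=4, col=0): c = -0.7100 + -0.6500i → escape time 6
(row=4, col=1): c = 0.0700 + -0.6500i → escape time 8
(row=4, col=2): c = 0.8500 + -0.6500i → escape time 2

Answer: 883
883
883
883
682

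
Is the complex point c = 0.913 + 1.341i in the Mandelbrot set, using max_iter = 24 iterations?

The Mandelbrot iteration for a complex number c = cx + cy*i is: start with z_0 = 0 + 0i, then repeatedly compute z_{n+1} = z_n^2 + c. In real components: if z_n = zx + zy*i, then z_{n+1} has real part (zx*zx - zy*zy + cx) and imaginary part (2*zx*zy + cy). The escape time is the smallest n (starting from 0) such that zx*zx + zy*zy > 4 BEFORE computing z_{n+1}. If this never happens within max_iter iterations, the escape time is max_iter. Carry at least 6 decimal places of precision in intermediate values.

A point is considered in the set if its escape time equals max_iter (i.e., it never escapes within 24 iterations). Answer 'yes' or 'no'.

Answer: no

Derivation:
z_0 = 0 + 0i, c = 0.9130 + 1.3410i
Iter 1: z = 0.9130 + 1.3410i, |z|^2 = 2.6319
Iter 2: z = -0.0517 + 3.7897i, |z|^2 = 14.3642
Escaped at iteration 2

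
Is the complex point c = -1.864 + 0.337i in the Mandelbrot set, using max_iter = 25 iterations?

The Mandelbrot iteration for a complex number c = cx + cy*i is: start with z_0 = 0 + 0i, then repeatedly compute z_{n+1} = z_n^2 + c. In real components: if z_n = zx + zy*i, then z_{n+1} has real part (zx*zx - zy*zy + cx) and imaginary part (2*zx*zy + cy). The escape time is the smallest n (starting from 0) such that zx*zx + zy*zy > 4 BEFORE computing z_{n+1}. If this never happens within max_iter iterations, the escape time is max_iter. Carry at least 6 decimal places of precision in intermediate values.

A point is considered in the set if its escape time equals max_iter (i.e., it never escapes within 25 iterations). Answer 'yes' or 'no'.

z_0 = 0 + 0i, c = -1.8640 + 0.3370i
Iter 1: z = -1.8640 + 0.3370i, |z|^2 = 3.5881
Iter 2: z = 1.4969 + -0.9193i, |z|^2 = 3.0860
Iter 3: z = -0.4684 + -2.4154i, |z|^2 = 6.0533
Escaped at iteration 3

Answer: no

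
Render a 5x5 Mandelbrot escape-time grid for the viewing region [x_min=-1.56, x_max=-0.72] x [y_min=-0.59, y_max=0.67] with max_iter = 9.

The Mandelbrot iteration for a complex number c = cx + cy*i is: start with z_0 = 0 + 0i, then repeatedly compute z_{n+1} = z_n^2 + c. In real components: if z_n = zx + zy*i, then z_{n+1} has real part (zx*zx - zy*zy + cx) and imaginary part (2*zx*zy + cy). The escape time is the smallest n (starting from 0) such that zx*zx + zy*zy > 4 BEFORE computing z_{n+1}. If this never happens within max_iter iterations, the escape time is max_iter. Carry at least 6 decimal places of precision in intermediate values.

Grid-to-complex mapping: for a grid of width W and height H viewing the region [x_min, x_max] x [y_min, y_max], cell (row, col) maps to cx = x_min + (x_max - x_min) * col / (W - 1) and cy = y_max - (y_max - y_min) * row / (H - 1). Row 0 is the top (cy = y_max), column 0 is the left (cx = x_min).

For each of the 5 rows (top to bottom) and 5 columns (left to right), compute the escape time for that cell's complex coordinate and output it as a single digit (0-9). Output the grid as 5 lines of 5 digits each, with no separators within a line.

(row=0, col=0): c = -1.5600 + 0.6700i → escape time 3
(row=0, col=1): c = -1.3500 + 0.6700i → escape time 3
(row=0, col=2): c = -1.1400 + 0.6700i → escape time 3
(row=0, col=3): c = -0.9300 + 0.6700i → escape time 4
(row=0, col=4): c = -0.7200 + 0.6700i → escape time 5
(row=1, col=0): c = -1.5600 + 0.3550i → escape time 4
(row=1, col=1): c = -1.3500 + 0.3550i → escape time 6
(row=1, col=2): c = -1.1400 + 0.3550i → escape time 8
(row=1, col=3): c = -0.9300 + 0.3550i → escape time 8
(row=1, col=4): c = -0.7200 + 0.3550i → escape time 9
(row=2, col=0): c = -1.5600 + 0.0400i → escape time 8
(row=2, col=1): c = -1.3500 + 0.0400i → escape time 9
(row=2, col=2): c = -1.1400 + 0.0400i → escape time 9
(row=2, col=3): c = -0.9300 + 0.0400i → escape time 9
(row=2, col=4): c = -0.7200 + 0.0400i → escape time 9
(row=3, col=0): c = -1.5600 + -0.2750i → escape time 5
(row=3, col=1): c = -1.3500 + -0.2750i → escape time 6
(row=3, col=2): c = -1.1400 + -0.2750i → escape time 9
(row=3, col=3): c = -0.9300 + -0.2750i → escape time 9
(row=3, col=4): c = -0.7200 + -0.2750i → escape time 9
(row=4, col=0): c = -1.5600 + -0.5900i → escape time 3
(row=4, col=1): c = -1.3500 + -0.5900i → escape time 3
(row=4, col=2): c = -1.1400 + -0.5900i → escape time 4
(row=4, col=3): c = -0.9300 + -0.5900i → escape time 5
(row=4, col=4): c = -0.7200 + -0.5900i → escape time 6

Answer: 33345
46889
89999
56999
33456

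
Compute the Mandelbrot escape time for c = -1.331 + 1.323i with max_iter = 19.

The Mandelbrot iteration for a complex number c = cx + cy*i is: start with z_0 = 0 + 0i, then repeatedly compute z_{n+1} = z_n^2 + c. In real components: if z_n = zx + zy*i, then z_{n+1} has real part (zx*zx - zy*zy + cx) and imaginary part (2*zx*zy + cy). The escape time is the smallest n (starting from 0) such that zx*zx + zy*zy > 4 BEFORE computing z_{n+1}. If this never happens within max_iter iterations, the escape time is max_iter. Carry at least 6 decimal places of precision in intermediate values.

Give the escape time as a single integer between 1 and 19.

Answer: 2

Derivation:
z_0 = 0 + 0i, c = -1.3310 + 1.3230i
Iter 1: z = -1.3310 + 1.3230i, |z|^2 = 3.5219
Iter 2: z = -1.3098 + -2.1988i, |z|^2 = 6.5503
Escaped at iteration 2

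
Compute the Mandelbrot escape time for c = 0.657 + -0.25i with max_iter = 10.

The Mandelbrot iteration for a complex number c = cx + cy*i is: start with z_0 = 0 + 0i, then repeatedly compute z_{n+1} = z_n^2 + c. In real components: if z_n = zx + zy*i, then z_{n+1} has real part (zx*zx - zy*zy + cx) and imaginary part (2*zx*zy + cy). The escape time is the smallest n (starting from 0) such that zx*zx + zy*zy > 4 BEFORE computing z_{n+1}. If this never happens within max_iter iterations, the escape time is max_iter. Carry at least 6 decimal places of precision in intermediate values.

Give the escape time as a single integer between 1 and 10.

z_0 = 0 + 0i, c = 0.6570 + -0.2500i
Iter 1: z = 0.6570 + -0.2500i, |z|^2 = 0.4941
Iter 2: z = 1.0261 + -0.5785i, |z|^2 = 1.3876
Iter 3: z = 1.3753 + -1.4373i, |z|^2 = 3.9572
Iter 4: z = 0.4828 + -4.2034i, |z|^2 = 17.9014
Escaped at iteration 4

Answer: 4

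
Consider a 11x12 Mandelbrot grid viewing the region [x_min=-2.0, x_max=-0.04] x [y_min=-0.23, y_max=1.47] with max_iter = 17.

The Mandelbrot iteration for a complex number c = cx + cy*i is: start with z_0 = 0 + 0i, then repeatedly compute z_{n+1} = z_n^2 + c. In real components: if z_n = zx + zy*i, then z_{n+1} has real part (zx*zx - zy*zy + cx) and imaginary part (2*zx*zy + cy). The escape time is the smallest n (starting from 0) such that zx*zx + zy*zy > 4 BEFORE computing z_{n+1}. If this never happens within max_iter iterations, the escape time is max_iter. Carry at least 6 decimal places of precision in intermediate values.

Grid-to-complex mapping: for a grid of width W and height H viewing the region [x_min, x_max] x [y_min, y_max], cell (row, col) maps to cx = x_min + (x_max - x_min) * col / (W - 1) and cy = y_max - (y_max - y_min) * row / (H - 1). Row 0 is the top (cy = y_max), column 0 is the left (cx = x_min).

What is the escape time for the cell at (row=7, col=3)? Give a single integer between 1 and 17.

z_0 = 0 + 0i, c = -1.4120 + 0.3882i
Iter 1: z = -1.4120 + 0.3882i, |z|^2 = 2.1444
Iter 2: z = 0.4311 + -0.7080i, |z|^2 = 0.6871
Iter 3: z = -1.7275 + -0.2222i, |z|^2 = 3.0337
Iter 4: z = 1.5229 + 1.1560i, |z|^2 = 3.6556
Iter 5: z = -0.4291 + 3.9092i, |z|^2 = 15.4659
Escaped at iteration 5

Answer: 5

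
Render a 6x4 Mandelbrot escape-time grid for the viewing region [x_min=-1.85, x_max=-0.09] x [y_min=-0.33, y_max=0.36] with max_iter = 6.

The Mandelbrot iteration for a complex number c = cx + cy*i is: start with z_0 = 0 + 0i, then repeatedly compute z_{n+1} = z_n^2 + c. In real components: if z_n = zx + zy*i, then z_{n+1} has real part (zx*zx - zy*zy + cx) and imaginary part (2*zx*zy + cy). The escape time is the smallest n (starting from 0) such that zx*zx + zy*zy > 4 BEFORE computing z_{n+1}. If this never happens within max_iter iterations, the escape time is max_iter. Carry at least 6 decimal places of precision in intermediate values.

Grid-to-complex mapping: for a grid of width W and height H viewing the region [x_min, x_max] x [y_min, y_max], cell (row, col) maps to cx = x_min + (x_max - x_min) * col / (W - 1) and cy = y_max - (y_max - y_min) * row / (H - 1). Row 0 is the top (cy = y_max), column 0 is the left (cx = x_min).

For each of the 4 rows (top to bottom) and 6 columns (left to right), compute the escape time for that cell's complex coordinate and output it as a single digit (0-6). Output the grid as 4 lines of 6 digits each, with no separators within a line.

Answer: 346666
466666
466666
356666

Derivation:
(row=0, col=0): c = -1.8500 + 0.3600i → escape time 3
(row=0, col=1): c = -1.4980 + 0.3600i → escape time 4
(row=0, col=2): c = -1.1460 + 0.3600i → escape time 6
(row=0, col=3): c = -0.7940 + 0.3600i → escape time 6
(row=0, col=4): c = -0.4420 + 0.3600i → escape time 6
(row=0, col=5): c = -0.0900 + 0.3600i → escape time 6
(row=1, col=0): c = -1.8500 + 0.1300i → escape time 4
(row=1, col=1): c = -1.4980 + 0.1300i → escape time 6
(row=1, col=2): c = -1.1460 + 0.1300i → escape time 6
(row=1, col=3): c = -0.7940 + 0.1300i → escape time 6
(row=1, col=4): c = -0.4420 + 0.1300i → escape time 6
(row=1, col=5): c = -0.0900 + 0.1300i → escape time 6
(row=2, col=0): c = -1.8500 + -0.1000i → escape time 4
(row=2, col=1): c = -1.4980 + -0.1000i → escape time 6
(row=2, col=2): c = -1.1460 + -0.1000i → escape time 6
(row=2, col=3): c = -0.7940 + -0.1000i → escape time 6
(row=2, col=4): c = -0.4420 + -0.1000i → escape time 6
(row=2, col=5): c = -0.0900 + -0.1000i → escape time 6
(row=3, col=0): c = -1.8500 + -0.3300i → escape time 3
(row=3, col=1): c = -1.4980 + -0.3300i → escape time 5
(row=3, col=2): c = -1.1460 + -0.3300i → escape time 6
(row=3, col=3): c = -0.7940 + -0.3300i → escape time 6
(row=3, col=4): c = -0.4420 + -0.3300i → escape time 6
(row=3, col=5): c = -0.0900 + -0.3300i → escape time 6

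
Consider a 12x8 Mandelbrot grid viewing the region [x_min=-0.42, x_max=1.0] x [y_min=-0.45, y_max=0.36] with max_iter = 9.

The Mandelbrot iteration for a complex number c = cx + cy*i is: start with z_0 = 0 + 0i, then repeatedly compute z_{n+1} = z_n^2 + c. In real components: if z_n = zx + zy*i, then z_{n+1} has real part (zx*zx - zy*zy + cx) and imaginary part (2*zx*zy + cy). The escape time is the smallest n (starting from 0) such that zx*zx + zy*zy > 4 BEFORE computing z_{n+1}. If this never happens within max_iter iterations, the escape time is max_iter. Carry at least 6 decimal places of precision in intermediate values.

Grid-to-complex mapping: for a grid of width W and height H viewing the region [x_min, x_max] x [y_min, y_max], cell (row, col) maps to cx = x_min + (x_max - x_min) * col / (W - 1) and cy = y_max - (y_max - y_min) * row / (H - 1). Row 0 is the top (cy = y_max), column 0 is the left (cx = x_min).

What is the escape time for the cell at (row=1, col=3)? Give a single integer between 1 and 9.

z_0 = 0 + 0i, c = -0.0327 + 0.2443i
Iter 1: z = -0.0327 + 0.2443i, |z|^2 = 0.0607
Iter 2: z = -0.0913 + 0.2283i, |z|^2 = 0.0605
Iter 3: z = -0.0765 + 0.2026i, |z|^2 = 0.0469
Iter 4: z = -0.0679 + 0.2133i, |z|^2 = 0.0501
Iter 5: z = -0.0736 + 0.2153i, |z|^2 = 0.0518
Iter 6: z = -0.0737 + 0.2126i, |z|^2 = 0.0506
Iter 7: z = -0.0725 + 0.2130i, |z|^2 = 0.0506
Iter 8: z = -0.0728 + 0.2134i, |z|^2 = 0.0508

Answer: 9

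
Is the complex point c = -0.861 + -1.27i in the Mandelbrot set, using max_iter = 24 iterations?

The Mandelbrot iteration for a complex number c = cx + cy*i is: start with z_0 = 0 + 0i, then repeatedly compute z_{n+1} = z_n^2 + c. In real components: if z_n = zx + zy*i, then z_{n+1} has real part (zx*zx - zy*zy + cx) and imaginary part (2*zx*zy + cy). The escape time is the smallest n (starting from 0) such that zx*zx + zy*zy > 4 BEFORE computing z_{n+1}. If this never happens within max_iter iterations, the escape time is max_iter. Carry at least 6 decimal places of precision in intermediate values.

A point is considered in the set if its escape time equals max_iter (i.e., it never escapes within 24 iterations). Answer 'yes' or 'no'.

z_0 = 0 + 0i, c = -0.8610 + -1.2700i
Iter 1: z = -0.8610 + -1.2700i, |z|^2 = 2.3542
Iter 2: z = -1.7326 + 0.9169i, |z|^2 = 3.8426
Iter 3: z = 1.3001 + -4.4473i, |z|^2 = 21.4690
Escaped at iteration 3

Answer: no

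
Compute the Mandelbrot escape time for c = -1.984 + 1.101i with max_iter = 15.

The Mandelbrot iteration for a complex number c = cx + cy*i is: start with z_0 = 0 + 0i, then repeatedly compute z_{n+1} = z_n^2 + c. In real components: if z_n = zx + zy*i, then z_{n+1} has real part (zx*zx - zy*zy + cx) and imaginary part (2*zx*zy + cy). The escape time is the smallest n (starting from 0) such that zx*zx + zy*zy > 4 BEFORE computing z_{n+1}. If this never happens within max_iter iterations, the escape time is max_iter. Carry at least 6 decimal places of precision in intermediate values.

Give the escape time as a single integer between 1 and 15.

z_0 = 0 + 0i, c = -1.9840 + 1.1010i
Iter 1: z = -1.9840 + 1.1010i, |z|^2 = 5.1485
Escaped at iteration 1

Answer: 1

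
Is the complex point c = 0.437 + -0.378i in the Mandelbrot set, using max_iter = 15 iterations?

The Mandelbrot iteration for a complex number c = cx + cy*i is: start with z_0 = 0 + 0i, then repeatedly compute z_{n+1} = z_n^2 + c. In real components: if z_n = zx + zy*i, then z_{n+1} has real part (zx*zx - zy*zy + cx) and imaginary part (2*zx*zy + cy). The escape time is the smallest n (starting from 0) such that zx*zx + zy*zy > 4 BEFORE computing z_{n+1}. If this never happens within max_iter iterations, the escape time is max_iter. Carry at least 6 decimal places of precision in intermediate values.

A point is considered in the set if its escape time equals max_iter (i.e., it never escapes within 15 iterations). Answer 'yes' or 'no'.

Answer: yes

Derivation:
z_0 = 0 + 0i, c = 0.4370 + -0.3780i
Iter 1: z = 0.4370 + -0.3780i, |z|^2 = 0.3339
Iter 2: z = 0.4851 + -0.7084i, |z|^2 = 0.7371
Iter 3: z = 0.1705 + -1.0652i, |z|^2 = 1.1638
Iter 4: z = -0.6687 + -0.7413i, |z|^2 = 0.9966
Iter 5: z = 0.3346 + 0.6133i, |z|^2 = 0.4881
Iter 6: z = 0.1728 + 0.0325i, |z|^2 = 0.0309
Iter 7: z = 0.4658 + -0.3668i, |z|^2 = 0.3515
Iter 8: z = 0.5194 + -0.7197i, |z|^2 = 0.7878
Iter 9: z = 0.1889 + -1.1257i, |z|^2 = 1.3028
Iter 10: z = -0.7945 + -0.8032i, |z|^2 = 1.2763
Iter 11: z = 0.4231 + 0.8982i, |z|^2 = 0.9858
Iter 12: z = -0.1908 + 0.3821i, |z|^2 = 0.1824
Iter 13: z = 0.3274 + -0.5238i, |z|^2 = 0.3816
Iter 14: z = 0.2698 + -0.7210i, |z|^2 = 0.5926
Did not escape in 15 iterations → in set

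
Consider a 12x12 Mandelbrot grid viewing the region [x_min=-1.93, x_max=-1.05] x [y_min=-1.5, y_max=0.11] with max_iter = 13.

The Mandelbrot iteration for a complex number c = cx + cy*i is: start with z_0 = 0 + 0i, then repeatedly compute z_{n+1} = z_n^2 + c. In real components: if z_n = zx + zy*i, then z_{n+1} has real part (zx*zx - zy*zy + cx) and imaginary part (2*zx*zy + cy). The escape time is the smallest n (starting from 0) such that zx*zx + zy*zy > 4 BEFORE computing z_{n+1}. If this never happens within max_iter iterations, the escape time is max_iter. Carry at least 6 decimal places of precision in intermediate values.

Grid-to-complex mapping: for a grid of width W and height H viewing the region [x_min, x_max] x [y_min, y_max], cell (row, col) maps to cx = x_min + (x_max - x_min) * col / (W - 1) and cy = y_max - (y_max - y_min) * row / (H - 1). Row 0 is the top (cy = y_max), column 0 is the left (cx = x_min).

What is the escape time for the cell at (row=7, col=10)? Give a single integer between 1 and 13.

z_0 = 0 + 0i, c = -1.1300 + -0.9145i
Iter 1: z = -1.1300 + -0.9145i, |z|^2 = 2.1133
Iter 2: z = -0.6895 + 1.1523i, |z|^2 = 1.8033
Iter 3: z = -1.9825 + -2.5036i, |z|^2 = 10.1981
Escaped at iteration 3

Answer: 3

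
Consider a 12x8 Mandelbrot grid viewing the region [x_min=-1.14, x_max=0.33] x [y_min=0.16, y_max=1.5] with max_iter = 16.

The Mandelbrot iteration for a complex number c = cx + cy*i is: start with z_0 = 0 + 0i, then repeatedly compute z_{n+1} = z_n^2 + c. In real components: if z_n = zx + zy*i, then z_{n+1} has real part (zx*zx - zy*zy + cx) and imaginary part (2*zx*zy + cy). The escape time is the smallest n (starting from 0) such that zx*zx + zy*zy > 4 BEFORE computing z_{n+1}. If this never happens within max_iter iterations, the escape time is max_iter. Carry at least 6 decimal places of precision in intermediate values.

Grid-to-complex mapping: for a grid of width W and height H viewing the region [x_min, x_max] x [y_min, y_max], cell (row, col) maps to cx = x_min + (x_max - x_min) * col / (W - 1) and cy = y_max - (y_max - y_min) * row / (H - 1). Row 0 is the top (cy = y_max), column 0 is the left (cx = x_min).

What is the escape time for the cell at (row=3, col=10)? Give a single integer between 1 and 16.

Answer: 4

Derivation:
z_0 = 0 + 0i, c = 0.1964 + 0.9257i
Iter 1: z = 0.1964 + 0.9257i, |z|^2 = 0.8955
Iter 2: z = -0.6220 + 1.2893i, |z|^2 = 2.0491
Iter 3: z = -1.0789 + -0.6782i, |z|^2 = 1.6240
Iter 4: z = 0.9005 + 2.3892i, |z|^2 = 6.5191
Escaped at iteration 4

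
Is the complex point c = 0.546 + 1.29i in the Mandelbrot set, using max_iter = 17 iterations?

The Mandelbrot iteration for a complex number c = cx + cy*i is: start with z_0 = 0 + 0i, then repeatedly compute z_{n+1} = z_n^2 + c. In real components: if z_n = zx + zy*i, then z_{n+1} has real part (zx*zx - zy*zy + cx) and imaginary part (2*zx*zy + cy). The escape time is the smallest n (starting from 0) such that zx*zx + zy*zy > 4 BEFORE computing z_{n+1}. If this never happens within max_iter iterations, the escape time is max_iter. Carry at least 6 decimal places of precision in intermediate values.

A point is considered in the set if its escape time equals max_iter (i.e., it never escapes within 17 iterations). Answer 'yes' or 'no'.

z_0 = 0 + 0i, c = 0.5460 + 1.2900i
Iter 1: z = 0.5460 + 1.2900i, |z|^2 = 1.9622
Iter 2: z = -0.8200 + 2.6987i, |z|^2 = 7.9552
Escaped at iteration 2

Answer: no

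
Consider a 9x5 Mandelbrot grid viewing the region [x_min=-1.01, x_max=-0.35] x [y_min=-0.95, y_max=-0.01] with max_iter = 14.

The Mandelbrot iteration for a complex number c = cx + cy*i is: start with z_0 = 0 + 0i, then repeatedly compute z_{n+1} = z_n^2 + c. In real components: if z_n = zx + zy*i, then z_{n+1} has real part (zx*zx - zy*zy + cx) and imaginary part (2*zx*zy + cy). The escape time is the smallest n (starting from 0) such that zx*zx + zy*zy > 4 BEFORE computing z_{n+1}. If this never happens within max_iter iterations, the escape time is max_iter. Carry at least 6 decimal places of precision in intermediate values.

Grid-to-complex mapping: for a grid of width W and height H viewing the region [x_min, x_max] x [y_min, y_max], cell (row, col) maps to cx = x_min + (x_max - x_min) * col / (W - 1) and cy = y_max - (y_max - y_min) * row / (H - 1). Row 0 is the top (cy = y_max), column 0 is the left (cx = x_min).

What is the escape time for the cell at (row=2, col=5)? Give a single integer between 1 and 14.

z_0 = 0 + 0i, c = -0.5975 + -0.4800i
Iter 1: z = -0.5975 + -0.4800i, |z|^2 = 0.5874
Iter 2: z = -0.4709 + 0.0936i, |z|^2 = 0.2305
Iter 3: z = -0.3845 + -0.5682i, |z|^2 = 0.4707
Iter 4: z = -0.7724 + -0.0431i, |z|^2 = 0.5985
Iter 5: z = -0.0027 + -0.4135i, |z|^2 = 0.1710
Iter 6: z = -0.7684 + -0.4778i, |z|^2 = 0.8188
Iter 7: z = -0.2353 + 0.2543i, |z|^2 = 0.1200
Iter 8: z = -0.6068 + -0.5996i, |z|^2 = 0.7278
Iter 9: z = -0.5889 + 0.2477i, |z|^2 = 0.4081
Iter 10: z = -0.3121 + -0.7718i, |z|^2 = 0.6931
Iter 11: z = -1.0957 + 0.0018i, |z|^2 = 1.2006
Iter 12: z = 0.6031 + -0.4839i, |z|^2 = 0.5979
Iter 13: z = -0.4680 + -1.0637i, |z|^2 = 1.3504

Answer: 14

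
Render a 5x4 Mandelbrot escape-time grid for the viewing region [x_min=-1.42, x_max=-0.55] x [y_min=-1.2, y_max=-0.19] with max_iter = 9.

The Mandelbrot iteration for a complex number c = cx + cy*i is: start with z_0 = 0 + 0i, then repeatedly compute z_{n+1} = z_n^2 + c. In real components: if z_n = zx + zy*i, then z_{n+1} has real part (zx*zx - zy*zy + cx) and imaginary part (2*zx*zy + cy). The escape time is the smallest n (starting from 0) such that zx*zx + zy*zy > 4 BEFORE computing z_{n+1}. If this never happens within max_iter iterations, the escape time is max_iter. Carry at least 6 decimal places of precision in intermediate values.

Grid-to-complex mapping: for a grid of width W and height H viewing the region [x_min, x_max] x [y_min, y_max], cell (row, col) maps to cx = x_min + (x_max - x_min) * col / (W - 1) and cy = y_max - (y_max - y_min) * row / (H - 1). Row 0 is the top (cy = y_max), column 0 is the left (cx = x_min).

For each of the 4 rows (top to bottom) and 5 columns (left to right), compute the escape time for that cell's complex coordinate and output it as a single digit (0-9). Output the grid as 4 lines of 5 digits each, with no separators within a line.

(row=0, col=0): c = -1.4200 + -0.1900i → escape time 6
(row=0, col=1): c = -1.2025 + -0.1900i → escape time 9
(row=0, col=2): c = -0.9850 + -0.1900i → escape time 9
(row=0, col=3): c = -0.7675 + -0.1900i → escape time 9
(row=0, col=4): c = -0.5500 + -0.1900i → escape time 9
(row=1, col=0): c = -1.4200 + -0.5267i → escape time 3
(row=1, col=1): c = -1.2025 + -0.5267i → escape time 4
(row=1, col=2): c = -0.9850 + -0.5267i → escape time 5
(row=1, col=3): c = -0.7675 + -0.5267i → escape time 6
(row=1, col=4): c = -0.5500 + -0.5267i → escape time 9
(row=2, col=0): c = -1.4200 + -0.8633i → escape time 3
(row=2, col=1): c = -1.2025 + -0.8633i → escape time 3
(row=2, col=2): c = -0.9850 + -0.8633i → escape time 3
(row=2, col=3): c = -0.7675 + -0.8633i → escape time 4
(row=2, col=4): c = -0.5500 + -0.8633i → escape time 4
(row=3, col=0): c = -1.4200 + -1.2000i → escape time 2
(row=3, col=1): c = -1.2025 + -1.2000i → escape time 2
(row=3, col=2): c = -0.9850 + -1.2000i → escape time 3
(row=3, col=3): c = -0.7675 + -1.2000i → escape time 3
(row=3, col=4): c = -0.5500 + -1.2000i → escape time 3

Answer: 69999
34569
33344
22333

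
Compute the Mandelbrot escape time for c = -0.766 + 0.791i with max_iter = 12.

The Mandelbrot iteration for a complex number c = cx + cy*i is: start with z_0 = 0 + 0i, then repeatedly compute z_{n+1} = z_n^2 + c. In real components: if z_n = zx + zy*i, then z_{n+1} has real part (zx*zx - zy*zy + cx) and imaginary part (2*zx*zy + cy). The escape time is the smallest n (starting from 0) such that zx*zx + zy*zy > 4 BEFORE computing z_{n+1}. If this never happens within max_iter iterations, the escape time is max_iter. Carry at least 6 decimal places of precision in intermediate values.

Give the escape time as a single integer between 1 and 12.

Answer: 4

Derivation:
z_0 = 0 + 0i, c = -0.7660 + 0.7910i
Iter 1: z = -0.7660 + 0.7910i, |z|^2 = 1.2124
Iter 2: z = -0.8049 + -0.4208i, |z|^2 = 0.8250
Iter 3: z = -0.2952 + 1.4684i, |z|^2 = 2.2435
Iter 4: z = -2.8352 + -0.0759i, |z|^2 = 8.0441
Escaped at iteration 4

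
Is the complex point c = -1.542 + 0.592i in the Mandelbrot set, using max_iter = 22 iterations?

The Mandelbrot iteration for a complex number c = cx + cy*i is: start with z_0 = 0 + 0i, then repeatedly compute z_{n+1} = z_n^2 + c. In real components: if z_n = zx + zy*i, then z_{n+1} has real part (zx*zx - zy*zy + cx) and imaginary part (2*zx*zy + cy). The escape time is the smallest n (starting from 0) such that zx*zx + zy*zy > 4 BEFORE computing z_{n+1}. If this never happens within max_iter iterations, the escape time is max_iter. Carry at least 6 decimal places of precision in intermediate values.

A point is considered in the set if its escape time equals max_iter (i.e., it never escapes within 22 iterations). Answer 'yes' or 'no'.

z_0 = 0 + 0i, c = -1.5420 + 0.5920i
Iter 1: z = -1.5420 + 0.5920i, |z|^2 = 2.7282
Iter 2: z = 0.4853 + -1.2337i, |z|^2 = 1.7576
Iter 3: z = -2.8286 + -0.6055i, |z|^2 = 8.3674
Escaped at iteration 3

Answer: no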